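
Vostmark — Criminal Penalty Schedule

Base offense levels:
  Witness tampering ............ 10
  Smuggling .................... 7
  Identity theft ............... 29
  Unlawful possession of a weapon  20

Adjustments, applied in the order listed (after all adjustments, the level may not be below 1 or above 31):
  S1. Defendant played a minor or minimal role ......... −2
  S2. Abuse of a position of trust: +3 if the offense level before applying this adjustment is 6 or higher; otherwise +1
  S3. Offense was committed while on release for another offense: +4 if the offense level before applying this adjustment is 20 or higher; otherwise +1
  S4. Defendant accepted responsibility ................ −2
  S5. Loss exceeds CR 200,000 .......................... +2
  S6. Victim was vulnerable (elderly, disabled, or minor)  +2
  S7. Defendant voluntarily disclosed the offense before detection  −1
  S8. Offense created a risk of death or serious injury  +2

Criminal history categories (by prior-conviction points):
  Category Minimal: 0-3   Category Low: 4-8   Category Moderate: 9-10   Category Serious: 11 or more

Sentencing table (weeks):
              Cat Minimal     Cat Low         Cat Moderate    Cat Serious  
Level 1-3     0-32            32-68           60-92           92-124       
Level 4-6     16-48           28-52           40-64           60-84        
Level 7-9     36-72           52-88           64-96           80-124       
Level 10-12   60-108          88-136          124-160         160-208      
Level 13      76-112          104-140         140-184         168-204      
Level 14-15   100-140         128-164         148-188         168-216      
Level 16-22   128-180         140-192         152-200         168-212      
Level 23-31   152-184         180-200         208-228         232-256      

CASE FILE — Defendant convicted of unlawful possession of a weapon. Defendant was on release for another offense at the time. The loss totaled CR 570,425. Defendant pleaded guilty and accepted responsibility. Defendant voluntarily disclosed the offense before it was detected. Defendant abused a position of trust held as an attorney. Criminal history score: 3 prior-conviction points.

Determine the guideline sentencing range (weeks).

Base offense level for unlawful possession of a weapon: 20.
S1 does not apply.
S2 applies (level before this adjustment is 20 ≥ 6, so +3): 20 + 3 = 23.
S3 applies (level before this adjustment is 23 ≥ 20, so +4): 23 + 4 = 27.
S4 applies: 27 − 2 = 25.
S5 applies: 25 + 2 = 27.
S6 does not apply.
S7 applies: 27 − 1 = 26.
Final offense level: 26.
Criminal history: 3 prior points → Category Minimal (0-3).
Level 26 falls in the 23-31 band.
Grid: Level 23-31 × Category Minimal = 152-184 weeks.

152-184 weeks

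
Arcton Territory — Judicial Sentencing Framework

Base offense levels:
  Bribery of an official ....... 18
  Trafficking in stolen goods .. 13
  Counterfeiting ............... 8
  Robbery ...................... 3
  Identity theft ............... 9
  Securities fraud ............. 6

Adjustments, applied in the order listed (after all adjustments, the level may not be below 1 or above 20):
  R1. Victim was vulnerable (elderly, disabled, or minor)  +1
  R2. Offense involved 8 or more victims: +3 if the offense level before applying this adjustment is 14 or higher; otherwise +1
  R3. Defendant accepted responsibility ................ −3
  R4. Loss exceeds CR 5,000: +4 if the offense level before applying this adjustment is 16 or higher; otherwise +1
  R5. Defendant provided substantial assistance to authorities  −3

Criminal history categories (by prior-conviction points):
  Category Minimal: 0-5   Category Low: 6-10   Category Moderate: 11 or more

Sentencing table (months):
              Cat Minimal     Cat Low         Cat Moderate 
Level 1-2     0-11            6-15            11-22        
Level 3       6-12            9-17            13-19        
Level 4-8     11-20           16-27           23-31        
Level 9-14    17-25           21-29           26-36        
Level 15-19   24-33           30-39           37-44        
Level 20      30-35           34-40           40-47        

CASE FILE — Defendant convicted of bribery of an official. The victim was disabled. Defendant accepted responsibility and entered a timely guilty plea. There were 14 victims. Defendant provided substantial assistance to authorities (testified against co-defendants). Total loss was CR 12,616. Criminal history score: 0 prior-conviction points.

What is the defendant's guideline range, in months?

Base offense level for bribery of an official: 18.
R1 applies: 18 + 1 = 19.
R2 applies (level before this adjustment is 19 ≥ 14, so +3): 19 + 3 = 22.
R3 applies: 22 − 3 = 19.
R4 applies (level before this adjustment is 19 ≥ 16, so +4): 19 + 4 = 23.
R5 applies: 23 − 3 = 20.
Final offense level: 20.
Criminal history: 0 prior points → Category Minimal (0-5).
Level 20 falls in the 20 band.
Grid: Level 20 × Category Minimal = 30-35 months.

30-35 months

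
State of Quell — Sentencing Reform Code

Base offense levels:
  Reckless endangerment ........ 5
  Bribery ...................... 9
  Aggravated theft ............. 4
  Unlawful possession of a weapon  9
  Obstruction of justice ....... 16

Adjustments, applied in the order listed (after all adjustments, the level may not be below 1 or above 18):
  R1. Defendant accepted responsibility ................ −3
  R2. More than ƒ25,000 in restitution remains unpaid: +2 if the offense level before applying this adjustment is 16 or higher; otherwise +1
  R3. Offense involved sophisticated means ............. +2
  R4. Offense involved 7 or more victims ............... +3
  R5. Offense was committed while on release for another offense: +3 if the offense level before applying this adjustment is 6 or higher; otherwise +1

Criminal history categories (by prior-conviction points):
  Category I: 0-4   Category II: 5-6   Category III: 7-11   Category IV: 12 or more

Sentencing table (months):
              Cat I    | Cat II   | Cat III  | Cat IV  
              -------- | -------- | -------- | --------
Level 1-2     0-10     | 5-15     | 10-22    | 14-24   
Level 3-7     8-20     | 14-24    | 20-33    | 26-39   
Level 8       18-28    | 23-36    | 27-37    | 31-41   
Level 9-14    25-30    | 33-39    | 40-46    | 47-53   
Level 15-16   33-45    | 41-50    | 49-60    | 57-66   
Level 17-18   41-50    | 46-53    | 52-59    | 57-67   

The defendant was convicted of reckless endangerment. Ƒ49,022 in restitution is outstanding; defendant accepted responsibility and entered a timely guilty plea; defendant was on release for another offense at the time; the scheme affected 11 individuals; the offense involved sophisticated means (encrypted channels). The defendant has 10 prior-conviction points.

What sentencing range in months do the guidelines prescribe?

40-46 months

Base offense level for reckless endangerment: 5.
R1 applies: 5 − 3 = 2.
R2 applies (level before this adjustment is 2 < 16, so +1): 2 + 1 = 3.
R3 applies: 3 + 2 = 5.
R4 applies: 5 + 3 = 8.
R5 applies (level before this adjustment is 8 ≥ 6, so +3): 8 + 3 = 11.
Final offense level: 11.
Criminal history: 10 prior points → Category III (7-11).
Level 11 falls in the 9-14 band.
Grid: Level 9-14 × Category III = 40-46 months.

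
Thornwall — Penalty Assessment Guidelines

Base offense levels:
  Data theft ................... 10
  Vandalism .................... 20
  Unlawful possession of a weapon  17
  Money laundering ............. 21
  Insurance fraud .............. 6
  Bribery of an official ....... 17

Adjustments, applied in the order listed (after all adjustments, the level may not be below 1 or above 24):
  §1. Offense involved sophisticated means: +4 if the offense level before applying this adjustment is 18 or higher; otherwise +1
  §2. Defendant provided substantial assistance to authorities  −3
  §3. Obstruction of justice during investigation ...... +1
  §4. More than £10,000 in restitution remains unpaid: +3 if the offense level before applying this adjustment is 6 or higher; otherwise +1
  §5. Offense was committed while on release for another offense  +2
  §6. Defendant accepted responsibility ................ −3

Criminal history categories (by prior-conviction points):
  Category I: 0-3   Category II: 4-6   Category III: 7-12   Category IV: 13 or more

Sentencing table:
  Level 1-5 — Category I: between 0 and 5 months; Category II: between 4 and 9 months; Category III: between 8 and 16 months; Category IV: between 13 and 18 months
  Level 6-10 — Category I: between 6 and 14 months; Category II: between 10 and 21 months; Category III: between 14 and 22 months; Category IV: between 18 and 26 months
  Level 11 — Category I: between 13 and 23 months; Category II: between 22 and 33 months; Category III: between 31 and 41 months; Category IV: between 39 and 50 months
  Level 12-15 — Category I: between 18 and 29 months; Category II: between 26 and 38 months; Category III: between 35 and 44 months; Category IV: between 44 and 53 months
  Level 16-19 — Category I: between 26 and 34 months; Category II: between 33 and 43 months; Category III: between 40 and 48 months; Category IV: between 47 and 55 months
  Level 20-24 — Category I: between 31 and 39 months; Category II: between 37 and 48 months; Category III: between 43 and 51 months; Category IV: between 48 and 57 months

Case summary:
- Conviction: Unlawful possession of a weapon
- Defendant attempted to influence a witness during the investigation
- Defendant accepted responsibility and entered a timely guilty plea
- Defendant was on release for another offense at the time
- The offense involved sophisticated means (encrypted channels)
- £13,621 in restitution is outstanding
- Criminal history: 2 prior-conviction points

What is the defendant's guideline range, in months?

31-39 months

Base offense level for unlawful possession of a weapon: 17.
§1 applies (level before this adjustment is 17 < 18, so +1): 17 + 1 = 18.
§2 does not apply.
§3 applies: 18 + 1 = 19.
§4 applies (level before this adjustment is 19 ≥ 6, so +3): 19 + 3 = 22.
§5 applies: 22 + 2 = 24.
§6 applies: 24 − 3 = 21.
Final offense level: 21.
Criminal history: 2 prior points → Category I (0-3).
Level 21 falls in the 20-24 band.
Grid: Level 20-24 × Category I = 31-39 months.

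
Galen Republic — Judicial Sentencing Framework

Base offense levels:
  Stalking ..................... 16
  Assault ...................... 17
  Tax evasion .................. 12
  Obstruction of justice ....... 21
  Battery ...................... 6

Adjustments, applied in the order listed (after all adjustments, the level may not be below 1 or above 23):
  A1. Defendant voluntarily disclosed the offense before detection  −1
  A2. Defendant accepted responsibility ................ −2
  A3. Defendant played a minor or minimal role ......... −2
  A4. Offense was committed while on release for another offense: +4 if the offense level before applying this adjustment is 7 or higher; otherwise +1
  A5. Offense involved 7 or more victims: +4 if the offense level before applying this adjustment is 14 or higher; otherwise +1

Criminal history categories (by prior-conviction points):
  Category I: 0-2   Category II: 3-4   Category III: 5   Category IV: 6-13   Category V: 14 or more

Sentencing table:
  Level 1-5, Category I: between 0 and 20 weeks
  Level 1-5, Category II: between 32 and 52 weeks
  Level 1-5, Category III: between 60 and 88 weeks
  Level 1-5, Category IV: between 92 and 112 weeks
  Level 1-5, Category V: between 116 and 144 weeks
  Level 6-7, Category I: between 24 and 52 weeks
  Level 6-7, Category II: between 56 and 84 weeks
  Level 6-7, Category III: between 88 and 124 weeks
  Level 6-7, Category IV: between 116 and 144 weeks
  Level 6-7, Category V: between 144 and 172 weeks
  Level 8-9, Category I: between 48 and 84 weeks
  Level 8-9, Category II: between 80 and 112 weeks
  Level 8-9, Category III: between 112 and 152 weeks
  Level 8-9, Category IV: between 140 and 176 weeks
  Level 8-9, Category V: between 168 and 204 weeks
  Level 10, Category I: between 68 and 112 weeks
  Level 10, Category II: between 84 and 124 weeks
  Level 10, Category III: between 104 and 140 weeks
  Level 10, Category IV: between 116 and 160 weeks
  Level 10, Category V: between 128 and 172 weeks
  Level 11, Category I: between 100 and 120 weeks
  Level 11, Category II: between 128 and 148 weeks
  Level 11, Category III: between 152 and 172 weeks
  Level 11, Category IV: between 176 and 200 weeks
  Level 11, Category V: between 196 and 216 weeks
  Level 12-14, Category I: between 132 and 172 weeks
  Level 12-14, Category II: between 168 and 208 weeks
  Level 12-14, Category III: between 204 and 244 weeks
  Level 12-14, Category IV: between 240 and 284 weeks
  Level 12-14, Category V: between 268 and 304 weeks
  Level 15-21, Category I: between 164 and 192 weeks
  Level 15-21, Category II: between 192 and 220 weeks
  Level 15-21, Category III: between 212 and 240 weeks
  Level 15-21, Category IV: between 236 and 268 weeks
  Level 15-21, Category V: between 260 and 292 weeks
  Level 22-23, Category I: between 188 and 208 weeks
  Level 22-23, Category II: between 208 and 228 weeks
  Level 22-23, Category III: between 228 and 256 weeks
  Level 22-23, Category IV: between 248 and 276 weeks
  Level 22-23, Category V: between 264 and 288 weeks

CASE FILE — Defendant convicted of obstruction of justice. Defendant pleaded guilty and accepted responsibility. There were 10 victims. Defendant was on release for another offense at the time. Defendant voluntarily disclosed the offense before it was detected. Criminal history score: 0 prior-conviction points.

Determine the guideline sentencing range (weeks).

Base offense level for obstruction of justice: 21.
A1 applies: 21 − 1 = 20.
A2 applies: 20 − 2 = 18.
A4 applies (level before this adjustment is 18 ≥ 7, so +4): 18 + 4 = 22.
A5 applies (level before this adjustment is 22 ≥ 14, so +4): 22 + 4 = 26.
Level 26 exceeds the maximum of 23; capped at 23.
Final offense level: 23.
Criminal history: 0 prior points → Category I (0-2).
Level 23 falls in the 22-23 band.
Grid: Level 22-23 × Category I = 188-208 weeks.

188-208 weeks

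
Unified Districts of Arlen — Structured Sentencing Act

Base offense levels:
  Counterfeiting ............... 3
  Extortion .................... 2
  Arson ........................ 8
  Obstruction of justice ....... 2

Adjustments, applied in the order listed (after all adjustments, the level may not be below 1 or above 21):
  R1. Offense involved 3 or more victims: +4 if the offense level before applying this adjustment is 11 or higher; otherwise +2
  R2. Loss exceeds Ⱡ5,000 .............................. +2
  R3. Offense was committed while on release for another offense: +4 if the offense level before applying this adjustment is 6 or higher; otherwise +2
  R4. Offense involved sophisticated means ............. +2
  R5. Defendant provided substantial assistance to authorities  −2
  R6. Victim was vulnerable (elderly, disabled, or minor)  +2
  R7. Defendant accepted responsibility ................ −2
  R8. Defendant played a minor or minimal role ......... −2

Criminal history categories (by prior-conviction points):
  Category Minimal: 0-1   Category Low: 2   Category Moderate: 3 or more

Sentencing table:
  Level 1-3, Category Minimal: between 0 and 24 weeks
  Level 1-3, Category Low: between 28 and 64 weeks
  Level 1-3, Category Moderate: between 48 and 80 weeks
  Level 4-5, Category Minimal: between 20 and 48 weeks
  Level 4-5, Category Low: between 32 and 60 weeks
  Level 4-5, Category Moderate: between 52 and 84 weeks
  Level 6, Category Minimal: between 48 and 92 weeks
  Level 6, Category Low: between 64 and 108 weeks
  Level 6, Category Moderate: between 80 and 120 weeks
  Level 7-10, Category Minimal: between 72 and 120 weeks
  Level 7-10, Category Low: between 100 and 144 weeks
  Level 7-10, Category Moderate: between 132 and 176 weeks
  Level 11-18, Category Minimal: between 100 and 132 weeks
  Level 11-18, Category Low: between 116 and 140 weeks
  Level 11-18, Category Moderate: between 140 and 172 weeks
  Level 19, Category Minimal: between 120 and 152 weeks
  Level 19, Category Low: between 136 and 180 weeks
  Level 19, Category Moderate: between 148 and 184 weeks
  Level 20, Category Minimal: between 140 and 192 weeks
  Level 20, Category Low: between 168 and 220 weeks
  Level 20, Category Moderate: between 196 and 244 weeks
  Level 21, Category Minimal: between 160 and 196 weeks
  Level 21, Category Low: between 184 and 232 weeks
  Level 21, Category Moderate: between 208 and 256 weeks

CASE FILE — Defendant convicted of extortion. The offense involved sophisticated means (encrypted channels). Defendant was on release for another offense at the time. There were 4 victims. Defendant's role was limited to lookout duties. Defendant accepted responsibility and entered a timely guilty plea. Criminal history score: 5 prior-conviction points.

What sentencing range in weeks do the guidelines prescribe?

52-84 weeks

Base offense level for extortion: 2.
R1 applies (level before this adjustment is 2 < 11, so +2): 2 + 2 = 4.
R3 applies (level before this adjustment is 4 < 6, so +2): 4 + 2 = 6.
R4 applies: 6 + 2 = 8.
R5 does not apply.
R6 does not apply.
R7 applies: 8 − 2 = 6.
R8 applies: 6 − 2 = 4.
Final offense level: 4.
Criminal history: 5 prior points → Category Moderate (3+).
Level 4 falls in the 4-5 band.
Grid: Level 4-5 × Category Moderate = 52-84 weeks.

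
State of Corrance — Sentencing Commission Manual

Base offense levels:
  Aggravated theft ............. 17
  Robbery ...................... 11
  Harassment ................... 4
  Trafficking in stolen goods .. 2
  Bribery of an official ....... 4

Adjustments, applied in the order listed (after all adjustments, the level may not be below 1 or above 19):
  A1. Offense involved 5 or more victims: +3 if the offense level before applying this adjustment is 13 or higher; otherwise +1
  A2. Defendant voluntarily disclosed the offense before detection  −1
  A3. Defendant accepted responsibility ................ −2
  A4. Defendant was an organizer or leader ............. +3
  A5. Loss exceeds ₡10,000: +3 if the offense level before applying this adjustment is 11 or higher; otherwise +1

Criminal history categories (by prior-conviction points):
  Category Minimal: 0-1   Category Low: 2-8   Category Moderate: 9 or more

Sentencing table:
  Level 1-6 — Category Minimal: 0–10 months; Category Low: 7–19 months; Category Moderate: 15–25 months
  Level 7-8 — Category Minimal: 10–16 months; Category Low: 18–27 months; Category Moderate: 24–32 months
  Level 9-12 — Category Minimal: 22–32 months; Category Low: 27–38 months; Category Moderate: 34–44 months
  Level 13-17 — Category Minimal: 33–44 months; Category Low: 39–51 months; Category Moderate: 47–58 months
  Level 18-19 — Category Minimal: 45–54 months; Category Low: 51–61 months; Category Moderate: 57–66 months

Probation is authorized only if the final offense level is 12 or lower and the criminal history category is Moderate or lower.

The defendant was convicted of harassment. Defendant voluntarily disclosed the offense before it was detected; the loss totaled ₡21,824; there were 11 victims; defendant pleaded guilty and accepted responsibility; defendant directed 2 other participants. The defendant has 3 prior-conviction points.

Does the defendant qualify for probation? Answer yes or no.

Base offense level for harassment: 4.
A1 applies (level before this adjustment is 4 < 13, so +1): 4 + 1 = 5.
A2 applies: 5 − 1 = 4.
A3 applies: 4 − 2 = 2.
A4 applies: 2 + 3 = 5.
A5 applies (level before this adjustment is 5 < 11, so +1): 5 + 1 = 6.
Final offense level: 6.
Criminal history: 3 prior points → Category Low (2-8).
Level 6 falls in the 1-6 band.
Grid: Level 1-6 × Category Low = 7-19 months.
Probation check: level 6 ≤ 12 and category Low ≤ Moderate → eligible.

Yes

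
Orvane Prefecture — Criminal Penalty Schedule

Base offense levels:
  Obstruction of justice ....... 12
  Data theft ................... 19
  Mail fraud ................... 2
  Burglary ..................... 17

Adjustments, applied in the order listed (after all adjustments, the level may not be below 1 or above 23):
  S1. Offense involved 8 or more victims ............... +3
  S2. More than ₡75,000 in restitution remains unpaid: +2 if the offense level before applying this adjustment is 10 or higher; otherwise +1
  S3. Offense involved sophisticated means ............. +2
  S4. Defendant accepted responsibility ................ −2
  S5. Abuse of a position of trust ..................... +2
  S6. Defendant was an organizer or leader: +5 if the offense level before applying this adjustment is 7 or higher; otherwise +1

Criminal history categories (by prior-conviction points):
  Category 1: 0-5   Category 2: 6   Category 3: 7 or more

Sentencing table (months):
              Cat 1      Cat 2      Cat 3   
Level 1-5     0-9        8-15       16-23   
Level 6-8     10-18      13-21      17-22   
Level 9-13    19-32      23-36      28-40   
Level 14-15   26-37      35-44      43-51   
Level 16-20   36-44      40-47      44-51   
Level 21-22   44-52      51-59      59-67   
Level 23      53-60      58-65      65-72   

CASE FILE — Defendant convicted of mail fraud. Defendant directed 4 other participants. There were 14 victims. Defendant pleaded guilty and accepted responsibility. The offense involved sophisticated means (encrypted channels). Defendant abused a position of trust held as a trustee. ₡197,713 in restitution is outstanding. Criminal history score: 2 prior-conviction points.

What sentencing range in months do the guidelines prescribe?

Base offense level for mail fraud: 2.
S1 applies: 2 + 3 = 5.
S2 applies (level before this adjustment is 5 < 10, so +1): 5 + 1 = 6.
S3 applies: 6 + 2 = 8.
S4 applies: 8 − 2 = 6.
S5 applies: 6 + 2 = 8.
S6 applies (level before this adjustment is 8 ≥ 7, so +5): 8 + 5 = 13.
Final offense level: 13.
Criminal history: 2 prior points → Category 1 (0-5).
Level 13 falls in the 9-13 band.
Grid: Level 9-13 × Category 1 = 19-32 months.

19-32 months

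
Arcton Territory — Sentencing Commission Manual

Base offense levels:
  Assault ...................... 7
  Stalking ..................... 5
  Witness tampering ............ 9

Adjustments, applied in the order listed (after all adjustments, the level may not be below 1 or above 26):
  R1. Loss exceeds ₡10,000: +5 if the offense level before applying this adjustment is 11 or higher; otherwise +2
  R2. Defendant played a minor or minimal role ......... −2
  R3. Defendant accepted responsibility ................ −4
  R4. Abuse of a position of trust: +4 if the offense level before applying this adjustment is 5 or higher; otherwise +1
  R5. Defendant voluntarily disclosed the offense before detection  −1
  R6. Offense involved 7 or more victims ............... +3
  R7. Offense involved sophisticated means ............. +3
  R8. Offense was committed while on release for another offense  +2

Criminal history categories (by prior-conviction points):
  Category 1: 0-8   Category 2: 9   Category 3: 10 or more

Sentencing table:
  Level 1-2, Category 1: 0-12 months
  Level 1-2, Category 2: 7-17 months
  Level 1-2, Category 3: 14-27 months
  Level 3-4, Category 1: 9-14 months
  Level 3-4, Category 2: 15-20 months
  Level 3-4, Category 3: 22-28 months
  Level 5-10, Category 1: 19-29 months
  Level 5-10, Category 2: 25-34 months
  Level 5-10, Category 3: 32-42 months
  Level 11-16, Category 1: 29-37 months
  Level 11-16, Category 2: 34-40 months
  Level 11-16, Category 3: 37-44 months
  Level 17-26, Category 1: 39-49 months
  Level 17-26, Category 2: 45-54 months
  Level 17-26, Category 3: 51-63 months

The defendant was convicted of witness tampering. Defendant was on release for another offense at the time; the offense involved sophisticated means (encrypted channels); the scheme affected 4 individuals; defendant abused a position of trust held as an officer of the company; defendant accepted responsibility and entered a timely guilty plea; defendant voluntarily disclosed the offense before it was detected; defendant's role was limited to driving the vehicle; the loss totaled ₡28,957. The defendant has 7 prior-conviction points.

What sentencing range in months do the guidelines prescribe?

29-37 months

Base offense level for witness tampering: 9.
R1 applies (level before this adjustment is 9 < 11, so +2): 9 + 2 = 11.
R2 applies: 11 − 2 = 9.
R3 applies: 9 − 4 = 5.
R4 applies (level before this adjustment is 5 ≥ 5, so +4): 5 + 4 = 9.
R5 applies: 9 − 1 = 8.
R7 applies: 8 + 3 = 11.
R8 applies: 11 + 2 = 13.
Final offense level: 13.
Criminal history: 7 prior points → Category 1 (0-8).
Level 13 falls in the 11-16 band.
Grid: Level 11-16 × Category 1 = 29-37 months.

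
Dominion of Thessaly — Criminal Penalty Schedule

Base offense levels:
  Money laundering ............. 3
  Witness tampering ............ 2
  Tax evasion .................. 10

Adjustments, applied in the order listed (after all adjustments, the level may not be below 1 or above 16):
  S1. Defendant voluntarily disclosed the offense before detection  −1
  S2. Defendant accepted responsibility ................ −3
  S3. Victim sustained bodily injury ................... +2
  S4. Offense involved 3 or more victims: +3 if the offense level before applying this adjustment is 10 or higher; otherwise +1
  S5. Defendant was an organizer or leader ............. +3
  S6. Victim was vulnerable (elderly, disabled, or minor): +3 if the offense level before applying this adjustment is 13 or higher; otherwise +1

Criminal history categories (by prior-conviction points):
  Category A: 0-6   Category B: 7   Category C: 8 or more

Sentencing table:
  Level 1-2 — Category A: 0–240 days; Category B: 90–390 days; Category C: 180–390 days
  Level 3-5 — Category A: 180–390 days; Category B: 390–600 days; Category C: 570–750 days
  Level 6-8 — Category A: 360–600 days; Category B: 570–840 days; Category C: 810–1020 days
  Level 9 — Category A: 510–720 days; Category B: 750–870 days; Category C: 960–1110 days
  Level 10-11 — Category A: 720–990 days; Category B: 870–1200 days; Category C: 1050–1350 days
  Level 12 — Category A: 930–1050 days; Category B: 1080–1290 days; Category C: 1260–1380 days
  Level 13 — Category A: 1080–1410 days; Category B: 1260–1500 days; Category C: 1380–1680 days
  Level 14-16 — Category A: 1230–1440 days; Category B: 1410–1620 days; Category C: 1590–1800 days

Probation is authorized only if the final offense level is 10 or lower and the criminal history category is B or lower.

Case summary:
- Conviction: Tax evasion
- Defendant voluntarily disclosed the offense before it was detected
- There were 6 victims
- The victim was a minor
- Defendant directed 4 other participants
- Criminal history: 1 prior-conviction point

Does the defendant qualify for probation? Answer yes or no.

No

Base offense level for tax evasion: 10.
S1 applies: 10 − 1 = 9.
S3 does not apply.
S4 applies (level before this adjustment is 9 < 10, so +1): 9 + 1 = 10.
S5 applies: 10 + 3 = 13.
S6 applies (level before this adjustment is 13 ≥ 13, so +3): 13 + 3 = 16.
Final offense level: 16.
Criminal history: 1 prior point → Category A (0-6).
Level 16 falls in the 14-16 band.
Grid: Level 14-16 × Category A = 1230-1440 days.
Probation check: level 16 > 10 and category A ≤ B → not eligible.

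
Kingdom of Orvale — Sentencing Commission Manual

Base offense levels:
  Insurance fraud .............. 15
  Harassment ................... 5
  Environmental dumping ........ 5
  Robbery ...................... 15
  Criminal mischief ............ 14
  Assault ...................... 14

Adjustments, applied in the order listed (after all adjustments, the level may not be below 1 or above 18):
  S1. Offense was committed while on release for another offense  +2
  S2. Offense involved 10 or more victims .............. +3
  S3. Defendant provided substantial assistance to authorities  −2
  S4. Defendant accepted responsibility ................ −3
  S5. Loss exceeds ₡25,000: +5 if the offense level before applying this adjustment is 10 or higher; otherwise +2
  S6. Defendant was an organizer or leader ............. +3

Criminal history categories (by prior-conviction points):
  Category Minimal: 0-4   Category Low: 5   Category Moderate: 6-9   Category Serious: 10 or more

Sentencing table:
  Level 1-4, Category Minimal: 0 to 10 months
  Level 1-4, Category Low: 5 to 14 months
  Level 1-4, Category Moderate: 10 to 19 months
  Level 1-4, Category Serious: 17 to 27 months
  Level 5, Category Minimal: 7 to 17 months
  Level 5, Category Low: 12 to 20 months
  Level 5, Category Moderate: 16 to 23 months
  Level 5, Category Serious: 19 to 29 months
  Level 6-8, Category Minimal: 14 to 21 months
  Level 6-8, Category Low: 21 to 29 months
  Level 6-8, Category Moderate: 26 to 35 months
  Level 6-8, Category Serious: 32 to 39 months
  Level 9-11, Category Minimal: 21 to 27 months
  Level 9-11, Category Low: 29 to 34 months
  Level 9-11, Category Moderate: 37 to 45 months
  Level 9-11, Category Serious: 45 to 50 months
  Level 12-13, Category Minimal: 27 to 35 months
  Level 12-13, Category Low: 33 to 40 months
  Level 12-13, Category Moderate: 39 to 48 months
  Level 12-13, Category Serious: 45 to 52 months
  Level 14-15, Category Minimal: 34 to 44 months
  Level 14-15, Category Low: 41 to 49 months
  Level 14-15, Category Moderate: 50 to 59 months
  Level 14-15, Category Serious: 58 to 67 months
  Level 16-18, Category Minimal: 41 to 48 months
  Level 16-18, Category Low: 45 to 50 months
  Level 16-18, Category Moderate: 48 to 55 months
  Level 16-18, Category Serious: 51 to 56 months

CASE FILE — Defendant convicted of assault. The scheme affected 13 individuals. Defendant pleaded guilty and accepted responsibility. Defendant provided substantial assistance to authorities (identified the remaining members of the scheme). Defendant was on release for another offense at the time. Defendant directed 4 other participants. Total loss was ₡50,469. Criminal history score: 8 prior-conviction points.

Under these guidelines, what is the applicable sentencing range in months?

Base offense level for assault: 14.
S1 applies: 14 + 2 = 16.
S2 applies: 16 + 3 = 19.
S3 applies: 19 − 2 = 17.
S4 applies: 17 − 3 = 14.
S5 applies (level before this adjustment is 14 ≥ 10, so +5): 14 + 5 = 19.
S6 applies: 19 + 3 = 22.
Level 22 exceeds the maximum of 18; capped at 18.
Final offense level: 18.
Criminal history: 8 prior points → Category Moderate (6-9).
Level 18 falls in the 16-18 band.
Grid: Level 16-18 × Category Moderate = 48-55 months.

48-55 months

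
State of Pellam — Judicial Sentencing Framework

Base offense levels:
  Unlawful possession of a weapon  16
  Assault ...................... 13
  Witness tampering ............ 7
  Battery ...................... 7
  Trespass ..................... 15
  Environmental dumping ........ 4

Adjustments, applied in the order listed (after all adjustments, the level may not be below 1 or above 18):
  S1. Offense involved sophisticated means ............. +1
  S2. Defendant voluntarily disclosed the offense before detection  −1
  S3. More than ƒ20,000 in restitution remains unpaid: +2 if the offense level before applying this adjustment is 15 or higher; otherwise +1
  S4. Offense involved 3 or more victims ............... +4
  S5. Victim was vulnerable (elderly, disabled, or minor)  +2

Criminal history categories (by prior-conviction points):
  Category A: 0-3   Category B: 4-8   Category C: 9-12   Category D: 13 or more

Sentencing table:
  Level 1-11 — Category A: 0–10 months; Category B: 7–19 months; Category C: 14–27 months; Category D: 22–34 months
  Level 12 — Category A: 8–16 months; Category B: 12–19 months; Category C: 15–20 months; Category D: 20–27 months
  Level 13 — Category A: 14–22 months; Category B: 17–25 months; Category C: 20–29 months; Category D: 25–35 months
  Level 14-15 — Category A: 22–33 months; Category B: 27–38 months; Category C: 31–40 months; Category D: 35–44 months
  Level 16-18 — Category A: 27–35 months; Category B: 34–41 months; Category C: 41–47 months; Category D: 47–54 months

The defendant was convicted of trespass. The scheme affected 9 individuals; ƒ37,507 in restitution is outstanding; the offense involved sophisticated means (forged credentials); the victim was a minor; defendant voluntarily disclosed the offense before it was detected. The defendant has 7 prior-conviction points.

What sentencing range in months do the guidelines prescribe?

Base offense level for trespass: 15.
S1 applies: 15 + 1 = 16.
S2 applies: 16 − 1 = 15.
S3 applies (level before this adjustment is 15 ≥ 15, so +2): 15 + 2 = 17.
S4 applies: 17 + 4 = 21.
S5 applies: 21 + 2 = 23.
Level 23 exceeds the maximum of 18; capped at 18.
Final offense level: 18.
Criminal history: 7 prior points → Category B (4-8).
Level 18 falls in the 16-18 band.
Grid: Level 16-18 × Category B = 34-41 months.

34-41 months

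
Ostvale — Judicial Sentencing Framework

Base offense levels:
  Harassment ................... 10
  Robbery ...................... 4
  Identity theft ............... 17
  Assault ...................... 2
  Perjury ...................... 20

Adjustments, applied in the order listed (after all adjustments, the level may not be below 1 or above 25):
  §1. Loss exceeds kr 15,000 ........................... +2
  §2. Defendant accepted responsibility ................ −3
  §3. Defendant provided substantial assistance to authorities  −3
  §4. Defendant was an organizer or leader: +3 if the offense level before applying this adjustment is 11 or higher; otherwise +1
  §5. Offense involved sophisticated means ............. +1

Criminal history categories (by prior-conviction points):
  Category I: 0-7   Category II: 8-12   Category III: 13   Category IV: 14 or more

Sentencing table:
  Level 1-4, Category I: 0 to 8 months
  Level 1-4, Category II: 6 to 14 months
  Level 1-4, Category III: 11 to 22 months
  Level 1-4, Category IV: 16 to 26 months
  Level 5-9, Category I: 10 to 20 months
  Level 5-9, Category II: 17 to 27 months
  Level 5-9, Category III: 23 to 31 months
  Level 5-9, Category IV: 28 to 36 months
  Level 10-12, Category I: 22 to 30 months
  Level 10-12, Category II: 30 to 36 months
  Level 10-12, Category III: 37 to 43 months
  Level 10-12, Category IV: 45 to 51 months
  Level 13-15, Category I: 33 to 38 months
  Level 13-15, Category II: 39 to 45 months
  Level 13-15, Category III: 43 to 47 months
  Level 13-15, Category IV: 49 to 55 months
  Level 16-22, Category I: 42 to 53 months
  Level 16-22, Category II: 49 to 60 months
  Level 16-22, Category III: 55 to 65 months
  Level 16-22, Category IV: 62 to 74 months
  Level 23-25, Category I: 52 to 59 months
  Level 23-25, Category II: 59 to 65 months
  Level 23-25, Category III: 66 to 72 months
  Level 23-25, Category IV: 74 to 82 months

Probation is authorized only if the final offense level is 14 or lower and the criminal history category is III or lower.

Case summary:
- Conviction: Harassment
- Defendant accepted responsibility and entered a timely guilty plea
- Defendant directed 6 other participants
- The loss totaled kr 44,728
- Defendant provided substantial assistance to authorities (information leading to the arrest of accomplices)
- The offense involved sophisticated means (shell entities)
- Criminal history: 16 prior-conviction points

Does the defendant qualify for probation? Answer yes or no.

No

Base offense level for harassment: 10.
§1 applies: 10 + 2 = 12.
§2 applies: 12 − 3 = 9.
§3 applies: 9 − 3 = 6.
§4 applies (level before this adjustment is 6 < 11, so +1): 6 + 1 = 7.
§5 applies: 7 + 1 = 8.
Final offense level: 8.
Criminal history: 16 prior points → Category IV (14+).
Level 8 falls in the 5-9 band.
Grid: Level 5-9 × Category IV = 28-36 months.
Probation check: level 8 ≤ 14 and category IV > III → not eligible.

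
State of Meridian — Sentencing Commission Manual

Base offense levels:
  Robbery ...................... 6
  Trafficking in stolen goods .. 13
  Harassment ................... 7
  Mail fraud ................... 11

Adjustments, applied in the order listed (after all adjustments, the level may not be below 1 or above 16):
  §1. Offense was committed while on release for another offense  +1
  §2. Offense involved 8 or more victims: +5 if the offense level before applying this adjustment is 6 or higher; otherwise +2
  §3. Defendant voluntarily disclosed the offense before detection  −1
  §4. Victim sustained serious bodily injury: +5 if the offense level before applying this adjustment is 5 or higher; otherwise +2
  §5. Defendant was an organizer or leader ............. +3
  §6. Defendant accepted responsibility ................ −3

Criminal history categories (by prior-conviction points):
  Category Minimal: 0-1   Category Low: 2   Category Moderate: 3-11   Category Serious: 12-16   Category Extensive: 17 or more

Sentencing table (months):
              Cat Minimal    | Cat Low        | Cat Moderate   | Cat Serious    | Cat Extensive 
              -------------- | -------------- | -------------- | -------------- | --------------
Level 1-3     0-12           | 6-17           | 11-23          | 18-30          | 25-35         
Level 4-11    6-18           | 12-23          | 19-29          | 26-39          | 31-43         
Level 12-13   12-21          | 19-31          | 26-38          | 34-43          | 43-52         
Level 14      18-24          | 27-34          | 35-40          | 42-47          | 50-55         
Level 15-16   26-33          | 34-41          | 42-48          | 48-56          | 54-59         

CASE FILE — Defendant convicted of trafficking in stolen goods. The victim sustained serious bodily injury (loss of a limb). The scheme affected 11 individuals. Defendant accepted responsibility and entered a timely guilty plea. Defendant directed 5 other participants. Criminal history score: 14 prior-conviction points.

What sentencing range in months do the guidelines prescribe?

Base offense level for trafficking in stolen goods: 13.
§1 does not apply.
§2 applies (level before this adjustment is 13 ≥ 6, so +5): 13 + 5 = 18.
§4 applies (level before this adjustment is 18 ≥ 5, so +5): 18 + 5 = 23.
§5 applies: 23 + 3 = 26.
§6 applies: 26 − 3 = 23.
Level 23 exceeds the maximum of 16; capped at 16.
Final offense level: 16.
Criminal history: 14 prior points → Category Serious (12-16).
Level 16 falls in the 15-16 band.
Grid: Level 15-16 × Category Serious = 48-56 months.

48-56 months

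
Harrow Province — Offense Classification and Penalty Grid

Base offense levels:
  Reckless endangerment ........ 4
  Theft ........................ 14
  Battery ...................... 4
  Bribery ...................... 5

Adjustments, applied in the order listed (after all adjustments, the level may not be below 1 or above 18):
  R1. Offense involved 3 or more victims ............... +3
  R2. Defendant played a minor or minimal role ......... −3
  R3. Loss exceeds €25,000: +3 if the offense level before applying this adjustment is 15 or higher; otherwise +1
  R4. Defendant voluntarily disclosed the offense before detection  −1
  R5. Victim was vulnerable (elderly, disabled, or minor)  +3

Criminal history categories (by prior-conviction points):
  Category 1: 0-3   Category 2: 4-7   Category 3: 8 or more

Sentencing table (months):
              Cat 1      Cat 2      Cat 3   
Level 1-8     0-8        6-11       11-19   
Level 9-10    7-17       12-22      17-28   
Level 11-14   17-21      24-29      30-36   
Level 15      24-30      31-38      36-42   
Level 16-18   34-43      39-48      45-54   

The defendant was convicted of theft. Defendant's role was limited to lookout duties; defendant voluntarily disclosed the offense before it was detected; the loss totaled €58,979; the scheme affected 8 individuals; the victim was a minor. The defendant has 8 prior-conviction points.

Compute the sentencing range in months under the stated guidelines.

45-54 months

Base offense level for theft: 14.
R1 applies: 14 + 3 = 17.
R2 applies: 17 − 3 = 14.
R3 applies (level before this adjustment is 14 < 15, so +1): 14 + 1 = 15.
R4 applies: 15 − 1 = 14.
R5 applies: 14 + 3 = 17.
Final offense level: 17.
Criminal history: 8 prior points → Category 3 (8+).
Level 17 falls in the 16-18 band.
Grid: Level 16-18 × Category 3 = 45-54 months.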